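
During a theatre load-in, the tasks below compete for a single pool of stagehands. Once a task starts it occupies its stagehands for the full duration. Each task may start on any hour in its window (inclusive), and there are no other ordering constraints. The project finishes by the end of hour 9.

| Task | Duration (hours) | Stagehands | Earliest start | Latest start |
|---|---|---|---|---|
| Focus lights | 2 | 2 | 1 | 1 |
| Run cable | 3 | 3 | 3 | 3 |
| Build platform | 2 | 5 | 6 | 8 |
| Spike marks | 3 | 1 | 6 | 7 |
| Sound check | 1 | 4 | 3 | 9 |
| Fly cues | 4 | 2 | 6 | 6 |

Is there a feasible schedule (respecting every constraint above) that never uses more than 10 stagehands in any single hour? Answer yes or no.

yes

Schedule Focus lights@1, Run cable@3, Build platform@6, Spike marks@6, Sound check@3, Fly cues@6: h1:2  h2:2  h3:7  h4:3  h5:3  h6:8  h7:8  h8:3  h9:2 — peak 8 ≤ 10.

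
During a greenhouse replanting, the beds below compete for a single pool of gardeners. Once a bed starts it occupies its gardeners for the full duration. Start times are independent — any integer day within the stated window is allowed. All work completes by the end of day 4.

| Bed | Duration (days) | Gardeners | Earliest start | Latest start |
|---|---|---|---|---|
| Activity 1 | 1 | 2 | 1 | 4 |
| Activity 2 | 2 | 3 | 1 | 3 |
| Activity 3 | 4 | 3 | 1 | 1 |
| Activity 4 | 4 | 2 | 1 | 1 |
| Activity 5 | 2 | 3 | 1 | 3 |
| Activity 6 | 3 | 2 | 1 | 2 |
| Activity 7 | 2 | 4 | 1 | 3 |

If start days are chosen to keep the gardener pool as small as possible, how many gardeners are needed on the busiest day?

Early-start (Activity 1@1, Activity 2@1, Activity 3@1, Activity 4@1, Activity 5@1, Activity 6@1, Activity 7@1) gives peak 19: d1:19  d2:17  d3:7  d4:5.
Shift Activity 6→2, Activity 7→3.
Schedule Activity 1@1, Activity 2@1, Activity 3@1, Activity 4@1, Activity 5@1, Activity 6@2, Activity 7@3: d1:13  d2:13  d3:11  d4:11 — peak 13.

13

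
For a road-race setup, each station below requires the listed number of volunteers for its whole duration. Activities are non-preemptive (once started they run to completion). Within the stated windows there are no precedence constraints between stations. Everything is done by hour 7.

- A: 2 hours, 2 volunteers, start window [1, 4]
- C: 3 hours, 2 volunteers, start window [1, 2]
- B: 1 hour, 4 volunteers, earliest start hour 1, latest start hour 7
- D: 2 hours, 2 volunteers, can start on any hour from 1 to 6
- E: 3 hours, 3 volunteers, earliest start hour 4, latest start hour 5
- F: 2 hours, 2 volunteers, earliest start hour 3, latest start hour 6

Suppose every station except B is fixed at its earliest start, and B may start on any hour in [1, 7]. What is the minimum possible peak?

6

B@1: h1:10  h2:6  h3:4  h4:5  h5:3  h6:3  h7:0 → peak 10
B@2: h1:6  h2:10  h3:4  h4:5  h5:3  h6:3  h7:0 → peak 10
B@3: h1:6  h2:6  h3:8  h4:5  h5:3  h6:3  h7:0 → peak 8
B@4: h1:6  h2:6  h3:4  h4:9  h5:3  h6:3  h7:0 → peak 9
B@5: h1:6  h2:6  h3:4  h4:5  h5:7  h6:3  h7:0 → peak 7
B@6: h1:6  h2:6  h3:4  h4:5  h5:3  h6:7  h7:0 → peak 7
B@7: h1:6  h2:6  h3:4  h4:5  h5:3  h6:3  h7:4 → peak 6
Best is B@7, peak 6.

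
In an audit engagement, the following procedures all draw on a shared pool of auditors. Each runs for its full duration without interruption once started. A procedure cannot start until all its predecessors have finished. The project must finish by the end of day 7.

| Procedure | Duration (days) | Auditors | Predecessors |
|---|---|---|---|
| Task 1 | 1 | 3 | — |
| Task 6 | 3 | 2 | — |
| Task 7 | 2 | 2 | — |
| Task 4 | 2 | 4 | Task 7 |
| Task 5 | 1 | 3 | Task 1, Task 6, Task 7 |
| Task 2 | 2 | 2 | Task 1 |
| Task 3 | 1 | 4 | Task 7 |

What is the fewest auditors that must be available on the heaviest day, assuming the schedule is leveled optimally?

6

Early-start (Task 1@1, Task 6@1, Task 7@1, Task 4@3, Task 5@4, Task 2@2, Task 3@3) gives peak 12: d1:7  d2:6  d3:12  d4:7  d5:0  d6:0  d7:0.
Shift Task 7→2, Task 4→4, Task 5→6, Task 3→7.
Schedule Task 1@1, Task 6@1, Task 7@2, Task 4@4, Task 5@6, Task 2@2, Task 3@7: d1:5  d2:6  d3:6  d4:4  d5:4  d6:3  d7:4 — peak 6.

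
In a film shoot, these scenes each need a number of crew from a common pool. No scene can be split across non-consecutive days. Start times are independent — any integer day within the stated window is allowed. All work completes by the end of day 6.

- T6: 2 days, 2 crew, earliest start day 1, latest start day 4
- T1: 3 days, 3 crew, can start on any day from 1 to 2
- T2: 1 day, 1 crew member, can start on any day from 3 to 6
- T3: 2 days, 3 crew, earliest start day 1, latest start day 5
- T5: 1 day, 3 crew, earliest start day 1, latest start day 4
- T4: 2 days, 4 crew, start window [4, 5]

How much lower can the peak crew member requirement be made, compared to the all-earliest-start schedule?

5

Early-start peak: d1:11  d2:8  d3:4  d4:4  d5:4  d6:0 ⇒ 11.
Leveled (T6@1, T1@1, T2@5, T3@3, T5@4, T4@5): d1:5  d2:5  d3:6  d4:6  d5:5  d6:4 ⇒ 6.
Reduction 11 − 6 = 5.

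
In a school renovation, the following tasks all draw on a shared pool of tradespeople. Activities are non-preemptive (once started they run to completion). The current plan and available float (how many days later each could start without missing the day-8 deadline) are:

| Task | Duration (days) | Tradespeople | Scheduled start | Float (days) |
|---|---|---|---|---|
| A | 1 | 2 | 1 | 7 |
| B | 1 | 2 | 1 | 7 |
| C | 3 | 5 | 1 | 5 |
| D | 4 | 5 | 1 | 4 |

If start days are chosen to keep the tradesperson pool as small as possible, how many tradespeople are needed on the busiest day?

Early-start (A@1, B@1, C@1, D@1) gives peak 14: d1:14  d2:10  d3:10  d4:5  d5:0  d6:0  d7:0  d8:0.
Shift C→2, D→5.
Schedule A@1, B@1, C@2, D@5: d1:4  d2:5  d3:5  d4:5  d5:5  d6:5  d7:5  d8:5 — peak 5.
Total tradesperson-days = 39 over 8 days ⇒ peak ≥ ⌈39/8⌉ = 5, so 5 is optimal.

5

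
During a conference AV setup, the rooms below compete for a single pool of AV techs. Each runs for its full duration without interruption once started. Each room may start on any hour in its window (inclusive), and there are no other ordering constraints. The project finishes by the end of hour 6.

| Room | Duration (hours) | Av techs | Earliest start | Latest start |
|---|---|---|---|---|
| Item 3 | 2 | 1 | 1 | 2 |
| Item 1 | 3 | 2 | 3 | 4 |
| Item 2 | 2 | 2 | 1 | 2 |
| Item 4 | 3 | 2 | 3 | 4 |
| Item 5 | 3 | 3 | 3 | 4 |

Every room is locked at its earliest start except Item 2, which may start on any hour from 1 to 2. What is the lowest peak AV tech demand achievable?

Item 2@1: h1:3  h2:3  h3:7  h4:7  h5:7  h6:0 → peak 7
Item 2@2: h1:1  h2:3  h3:9  h4:7  h5:7  h6:0 → peak 9
Best is Item 2@1, peak 7.

7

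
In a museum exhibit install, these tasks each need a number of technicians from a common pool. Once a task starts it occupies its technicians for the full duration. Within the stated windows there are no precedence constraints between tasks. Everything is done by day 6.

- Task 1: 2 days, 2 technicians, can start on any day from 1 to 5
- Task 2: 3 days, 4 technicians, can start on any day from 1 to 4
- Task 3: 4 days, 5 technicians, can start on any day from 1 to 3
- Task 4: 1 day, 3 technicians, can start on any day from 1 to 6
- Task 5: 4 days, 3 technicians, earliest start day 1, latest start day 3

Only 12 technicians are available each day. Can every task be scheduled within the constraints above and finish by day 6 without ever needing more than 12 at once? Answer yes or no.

Schedule Task 1@1, Task 2@1, Task 3@1, Task 4@4, Task 5@3: d1:11  d2:11  d3:12  d4:11  d5:3  d6:3 — peak 12 ≤ 12.

yes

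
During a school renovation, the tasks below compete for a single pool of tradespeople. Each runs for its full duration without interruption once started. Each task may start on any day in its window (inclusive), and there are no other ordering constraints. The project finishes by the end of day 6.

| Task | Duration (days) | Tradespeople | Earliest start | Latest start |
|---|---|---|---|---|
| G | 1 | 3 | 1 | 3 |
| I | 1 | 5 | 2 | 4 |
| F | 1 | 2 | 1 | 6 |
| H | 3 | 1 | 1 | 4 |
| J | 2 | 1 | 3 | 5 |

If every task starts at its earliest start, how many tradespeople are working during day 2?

6

At early start, day 2 has: I, H.
Demand: 5 + 1 = 6.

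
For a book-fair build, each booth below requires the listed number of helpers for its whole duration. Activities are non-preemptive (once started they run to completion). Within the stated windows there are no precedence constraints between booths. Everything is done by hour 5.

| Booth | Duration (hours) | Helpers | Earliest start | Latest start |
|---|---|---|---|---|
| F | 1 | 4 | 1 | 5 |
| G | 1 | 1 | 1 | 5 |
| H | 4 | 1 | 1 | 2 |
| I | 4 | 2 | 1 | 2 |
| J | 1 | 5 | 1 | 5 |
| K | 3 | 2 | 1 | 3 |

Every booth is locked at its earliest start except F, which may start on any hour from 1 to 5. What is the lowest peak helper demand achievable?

11

F@1: h1:15  h2:5  h3:5  h4:3  h5:0 → peak 15
F@2: h1:11  h2:9  h3:5  h4:3  h5:0 → peak 11
F@3: h1:11  h2:5  h3:9  h4:3  h5:0 → peak 11
F@4: h1:11  h2:5  h3:5  h4:7  h5:0 → peak 11
F@5: h1:11  h2:5  h3:5  h4:3  h5:4 → peak 11
Best is F@2, peak 11.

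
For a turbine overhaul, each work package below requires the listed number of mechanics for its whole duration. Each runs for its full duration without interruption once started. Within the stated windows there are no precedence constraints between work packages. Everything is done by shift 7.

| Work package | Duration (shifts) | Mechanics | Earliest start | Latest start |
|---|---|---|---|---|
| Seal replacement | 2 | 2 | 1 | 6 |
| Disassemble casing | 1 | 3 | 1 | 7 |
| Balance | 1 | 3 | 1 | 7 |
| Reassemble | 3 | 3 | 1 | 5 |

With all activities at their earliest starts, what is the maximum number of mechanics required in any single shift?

Early-start schedule: Seal replacement@1, Disassemble casing@1, Balance@1, Reassemble@1.
Load per shift: shift 1: 11, shift 2: 5, shift 3: 3, shift 4: 0, shift 5: 0, shift 6: 0, shift 7: 0.
Peak is 11.

11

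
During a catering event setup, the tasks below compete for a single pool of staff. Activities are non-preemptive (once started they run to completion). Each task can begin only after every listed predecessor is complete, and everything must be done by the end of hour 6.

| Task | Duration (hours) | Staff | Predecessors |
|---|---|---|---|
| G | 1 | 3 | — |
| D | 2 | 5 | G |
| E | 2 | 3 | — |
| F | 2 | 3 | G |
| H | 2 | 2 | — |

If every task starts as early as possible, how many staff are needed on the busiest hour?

Early-start schedule: G@1, D@2, E@1, F@2, H@1.
Load per hour: hour 1: 8, hour 2: 13, hour 3: 8, hour 4: 0, hour 5: 0, hour 6: 0.
Peak is 13.

13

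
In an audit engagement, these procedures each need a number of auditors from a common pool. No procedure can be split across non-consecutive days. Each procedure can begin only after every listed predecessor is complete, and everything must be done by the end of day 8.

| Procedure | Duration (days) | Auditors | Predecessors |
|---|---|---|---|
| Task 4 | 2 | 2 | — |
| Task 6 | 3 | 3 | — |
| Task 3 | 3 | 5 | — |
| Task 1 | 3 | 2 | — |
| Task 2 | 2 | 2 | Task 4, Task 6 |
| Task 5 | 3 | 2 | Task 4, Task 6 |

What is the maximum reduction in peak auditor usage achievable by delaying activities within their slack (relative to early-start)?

Early-start peak: d1:12  d2:12  d3:10  d4:4  d5:4  d6:2  d7:0  d8:0 ⇒ 12.
Leveled (Task 4@1, Task 6@1, Task 3@4, Task 1@1, Task 2@4, Task 5@6): d1:7  d2:7  d3:5  d4:7  d5:7  d6:7  d7:2  d8:2 ⇒ 7.
Reduction 12 − 7 = 5.

5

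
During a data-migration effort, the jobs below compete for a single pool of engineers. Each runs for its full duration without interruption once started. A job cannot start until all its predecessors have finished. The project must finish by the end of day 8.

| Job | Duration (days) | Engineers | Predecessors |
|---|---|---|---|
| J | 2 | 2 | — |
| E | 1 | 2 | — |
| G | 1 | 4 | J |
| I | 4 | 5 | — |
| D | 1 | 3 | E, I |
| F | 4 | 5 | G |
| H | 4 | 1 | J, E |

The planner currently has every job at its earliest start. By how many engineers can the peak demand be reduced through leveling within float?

2

Early-start peak: d1:9  d2:7  d3:10  d4:11  d5:9  d6:6  d7:5  d8:0 ⇒ 11.
Leveled (J@1, E@1, G@3, I@1, D@5, F@5, H@4): d1:9  d2:7  d3:9  d4:6  d5:9  d6:6  d7:6  d8:5 ⇒ 9.
Reduction 11 − 9 = 2.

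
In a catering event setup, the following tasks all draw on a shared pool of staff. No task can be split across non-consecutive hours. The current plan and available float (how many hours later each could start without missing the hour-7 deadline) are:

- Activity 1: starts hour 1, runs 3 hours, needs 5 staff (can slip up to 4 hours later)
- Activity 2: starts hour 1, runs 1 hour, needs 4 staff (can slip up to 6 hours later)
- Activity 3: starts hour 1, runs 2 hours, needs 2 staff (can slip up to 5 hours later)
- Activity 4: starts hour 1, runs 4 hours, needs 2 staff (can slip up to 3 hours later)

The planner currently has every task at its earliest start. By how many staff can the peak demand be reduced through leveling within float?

Early-start peak: h1:13  h2:9  h3:7  h4:2  h5:0  h6:0  h7:0 ⇒ 13.
Leveled (Activity 1@1, Activity 2@4, Activity 3@5, Activity 4@4): h1:5  h2:5  h3:5  h4:6  h5:4  h6:4  h7:2 ⇒ 6.
Reduction 13 − 6 = 7.

7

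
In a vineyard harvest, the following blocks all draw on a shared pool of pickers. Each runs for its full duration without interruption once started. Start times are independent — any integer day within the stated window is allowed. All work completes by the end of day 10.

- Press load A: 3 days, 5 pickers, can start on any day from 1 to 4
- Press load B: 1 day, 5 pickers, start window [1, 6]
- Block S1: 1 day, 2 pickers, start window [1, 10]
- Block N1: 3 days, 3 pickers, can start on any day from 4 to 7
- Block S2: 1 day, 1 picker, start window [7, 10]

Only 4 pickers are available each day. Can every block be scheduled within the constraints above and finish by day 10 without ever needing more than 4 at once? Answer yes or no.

The minimum achievable peak is 5; 4 < 5, so no feasible schedule stays within the cap.

no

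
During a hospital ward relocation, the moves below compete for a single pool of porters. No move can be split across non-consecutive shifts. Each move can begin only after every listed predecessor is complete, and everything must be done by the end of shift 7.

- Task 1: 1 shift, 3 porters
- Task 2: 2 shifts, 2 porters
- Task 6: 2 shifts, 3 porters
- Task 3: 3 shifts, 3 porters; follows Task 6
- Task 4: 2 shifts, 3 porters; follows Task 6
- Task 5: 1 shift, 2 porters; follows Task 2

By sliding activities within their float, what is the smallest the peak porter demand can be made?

Early-start (Task 1@1, Task 2@1, Task 6@1, Task 3@3, Task 4@3, Task 5@3) gives peak 8: s1:8  s2:5  s3:8  s4:6  s5:3  s6:0  s7:0.
Shift Task 6→2, Task 3→4, Task 4→4.
Schedule Task 1@1, Task 2@1, Task 6@2, Task 3@4, Task 4@4, Task 5@3: s1:5  s2:5  s3:5  s4:6  s5:6  s6:3  s7:0 — peak 6.

6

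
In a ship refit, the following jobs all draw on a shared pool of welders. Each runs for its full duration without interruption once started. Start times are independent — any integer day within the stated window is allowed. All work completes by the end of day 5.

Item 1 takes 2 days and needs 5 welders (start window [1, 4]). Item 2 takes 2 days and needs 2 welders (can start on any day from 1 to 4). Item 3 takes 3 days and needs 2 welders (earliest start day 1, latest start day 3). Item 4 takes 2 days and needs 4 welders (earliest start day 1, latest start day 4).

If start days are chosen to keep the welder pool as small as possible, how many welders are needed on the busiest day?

Early-start (Item 1@1, Item 2@1, Item 3@1, Item 4@1) gives peak 13: d1:13  d2:13  d3:2  d4:0  d5:0.
Shift Item 3→3, Item 4→3.
Schedule Item 1@1, Item 2@1, Item 3@3, Item 4@3: d1:7  d2:7  d3:6  d4:6  d5:2 — peak 7.

7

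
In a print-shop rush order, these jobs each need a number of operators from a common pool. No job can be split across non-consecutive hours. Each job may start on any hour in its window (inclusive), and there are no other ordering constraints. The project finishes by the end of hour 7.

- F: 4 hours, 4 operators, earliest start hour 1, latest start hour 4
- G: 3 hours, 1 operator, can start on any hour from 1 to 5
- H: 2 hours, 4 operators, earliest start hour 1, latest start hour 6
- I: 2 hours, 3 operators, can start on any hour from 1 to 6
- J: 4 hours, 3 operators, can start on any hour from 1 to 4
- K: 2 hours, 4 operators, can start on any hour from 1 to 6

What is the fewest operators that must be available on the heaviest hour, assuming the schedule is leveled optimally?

10

Early-start (F@1, G@1, H@1, I@1, J@1, K@1) gives peak 19: h1:19  h2:19  h3:8  h4:7  h5:0  h6:0  h7:0.
Shift I→3, J→4, K→5.
Schedule F@1, G@1, H@1, I@3, J@4, K@5: h1:9  h2:9  h3:8  h4:10  h5:7  h6:7  h7:3 — peak 10.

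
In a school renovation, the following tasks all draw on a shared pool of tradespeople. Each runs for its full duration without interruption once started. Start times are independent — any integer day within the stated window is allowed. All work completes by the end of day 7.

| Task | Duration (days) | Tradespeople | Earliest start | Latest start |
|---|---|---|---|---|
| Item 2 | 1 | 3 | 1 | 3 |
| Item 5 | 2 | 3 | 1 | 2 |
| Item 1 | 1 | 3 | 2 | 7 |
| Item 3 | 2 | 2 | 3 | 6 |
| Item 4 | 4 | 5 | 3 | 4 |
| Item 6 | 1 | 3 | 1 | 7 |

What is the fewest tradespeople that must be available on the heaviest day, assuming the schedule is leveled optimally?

7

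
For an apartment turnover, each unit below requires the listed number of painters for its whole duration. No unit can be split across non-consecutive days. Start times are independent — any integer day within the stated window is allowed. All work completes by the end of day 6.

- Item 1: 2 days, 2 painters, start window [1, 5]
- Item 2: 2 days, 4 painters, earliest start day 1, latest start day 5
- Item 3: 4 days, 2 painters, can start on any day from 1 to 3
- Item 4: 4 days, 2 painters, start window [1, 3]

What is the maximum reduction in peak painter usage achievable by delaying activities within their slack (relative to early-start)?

4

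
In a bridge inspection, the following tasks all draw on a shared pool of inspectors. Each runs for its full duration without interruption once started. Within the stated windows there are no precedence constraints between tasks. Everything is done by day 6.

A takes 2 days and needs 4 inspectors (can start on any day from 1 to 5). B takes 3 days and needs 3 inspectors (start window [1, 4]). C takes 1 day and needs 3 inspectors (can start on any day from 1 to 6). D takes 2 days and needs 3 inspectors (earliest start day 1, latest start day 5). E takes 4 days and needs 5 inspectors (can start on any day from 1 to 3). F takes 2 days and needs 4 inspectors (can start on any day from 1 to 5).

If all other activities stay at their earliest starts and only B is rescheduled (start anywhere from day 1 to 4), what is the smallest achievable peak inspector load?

19

B@1: d1:22  d2:19  d3:8  d4:5  d5:0  d6:0 → peak 22
B@2: d1:19  d2:19  d3:8  d4:8  d5:0  d6:0 → peak 19
B@3: d1:19  d2:16  d3:8  d4:8  d5:3  d6:0 → peak 19
B@4: d1:19  d2:16  d3:5  d4:8  d5:3  d6:3 → peak 19
Best is B@2, peak 19.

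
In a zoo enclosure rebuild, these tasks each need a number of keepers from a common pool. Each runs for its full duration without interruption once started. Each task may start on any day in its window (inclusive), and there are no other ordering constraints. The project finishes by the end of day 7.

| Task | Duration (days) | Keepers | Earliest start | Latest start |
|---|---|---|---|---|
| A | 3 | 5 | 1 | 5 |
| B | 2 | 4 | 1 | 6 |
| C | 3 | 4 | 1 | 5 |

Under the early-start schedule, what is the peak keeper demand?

13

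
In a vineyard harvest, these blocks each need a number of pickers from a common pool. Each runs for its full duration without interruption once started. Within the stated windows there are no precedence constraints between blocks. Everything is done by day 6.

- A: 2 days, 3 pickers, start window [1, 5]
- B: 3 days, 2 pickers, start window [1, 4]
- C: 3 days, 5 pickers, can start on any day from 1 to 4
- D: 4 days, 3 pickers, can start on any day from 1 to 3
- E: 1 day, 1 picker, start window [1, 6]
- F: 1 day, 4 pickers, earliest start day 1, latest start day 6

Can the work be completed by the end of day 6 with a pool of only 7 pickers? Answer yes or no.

no

Total picker-days = 44; over 6 days the average is 44/6 > 7, so some day must exceed 7.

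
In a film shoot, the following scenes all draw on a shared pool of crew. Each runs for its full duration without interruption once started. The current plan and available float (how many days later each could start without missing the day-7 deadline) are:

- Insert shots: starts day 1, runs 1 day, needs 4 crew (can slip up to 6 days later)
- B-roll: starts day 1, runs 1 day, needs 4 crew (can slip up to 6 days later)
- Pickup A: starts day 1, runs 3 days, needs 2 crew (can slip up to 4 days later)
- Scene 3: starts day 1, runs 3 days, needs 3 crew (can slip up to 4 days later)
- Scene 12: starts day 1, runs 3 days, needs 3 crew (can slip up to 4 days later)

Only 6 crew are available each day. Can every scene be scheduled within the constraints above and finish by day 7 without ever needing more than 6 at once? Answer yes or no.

Schedule Insert shots@1, B-roll@2, Pickup A@1, Scene 3@3, Scene 12@4: d1:6  d2:6  d3:5  d4:6  d5:6  d6:3  d7:0 — peak 6 ≤ 6.

yes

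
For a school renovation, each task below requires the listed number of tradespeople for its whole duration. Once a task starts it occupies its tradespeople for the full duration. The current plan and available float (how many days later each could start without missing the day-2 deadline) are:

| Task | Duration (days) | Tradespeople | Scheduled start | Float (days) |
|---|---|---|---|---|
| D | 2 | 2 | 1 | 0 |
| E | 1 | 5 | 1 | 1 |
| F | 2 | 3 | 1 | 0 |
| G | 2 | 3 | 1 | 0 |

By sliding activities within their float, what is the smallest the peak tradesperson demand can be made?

Schedule D@1, E@1, F@1, G@1: d1:13  d2:8 — peak 13.
No arrangement of the 2 feasible schedules does better.

13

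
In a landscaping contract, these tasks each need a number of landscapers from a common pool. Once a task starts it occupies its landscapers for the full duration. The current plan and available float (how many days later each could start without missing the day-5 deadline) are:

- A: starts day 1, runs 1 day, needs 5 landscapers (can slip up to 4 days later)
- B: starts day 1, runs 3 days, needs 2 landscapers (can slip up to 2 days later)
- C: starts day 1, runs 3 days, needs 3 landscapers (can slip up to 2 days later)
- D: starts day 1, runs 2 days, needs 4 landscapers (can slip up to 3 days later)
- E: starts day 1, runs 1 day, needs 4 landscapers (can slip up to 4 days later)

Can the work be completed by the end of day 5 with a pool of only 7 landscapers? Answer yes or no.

yes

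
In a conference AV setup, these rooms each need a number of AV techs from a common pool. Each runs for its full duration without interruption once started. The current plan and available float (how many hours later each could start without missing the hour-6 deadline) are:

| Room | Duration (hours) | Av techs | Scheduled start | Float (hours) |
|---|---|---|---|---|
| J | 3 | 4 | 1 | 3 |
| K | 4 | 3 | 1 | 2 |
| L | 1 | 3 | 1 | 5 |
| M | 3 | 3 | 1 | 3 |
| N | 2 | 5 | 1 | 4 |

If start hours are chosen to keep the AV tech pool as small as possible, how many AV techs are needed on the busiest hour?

9

Early-start (J@1, K@1, L@1, M@1, N@1) gives peak 18: h1:18  h2:15  h3:10  h4:3  h5:0  h6:0.
Shift L→4, M→4, N→5.
Schedule J@1, K@1, L@4, M@4, N@5: h1:7  h2:7  h3:7  h4:9  h5:8  h6:8 — peak 9.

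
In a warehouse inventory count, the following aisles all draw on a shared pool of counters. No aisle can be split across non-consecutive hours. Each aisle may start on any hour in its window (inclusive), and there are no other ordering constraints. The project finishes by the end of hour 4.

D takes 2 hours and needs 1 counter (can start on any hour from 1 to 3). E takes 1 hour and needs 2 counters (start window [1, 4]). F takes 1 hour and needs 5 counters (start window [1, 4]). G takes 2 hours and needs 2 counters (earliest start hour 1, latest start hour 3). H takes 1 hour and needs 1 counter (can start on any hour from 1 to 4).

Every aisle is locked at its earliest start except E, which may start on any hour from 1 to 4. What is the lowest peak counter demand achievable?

9

E@1: h1:11  h2:3  h3:0  h4:0 → peak 11
E@2: h1:9  h2:5  h3:0  h4:0 → peak 9
E@3: h1:9  h2:3  h3:2  h4:0 → peak 9
E@4: h1:9  h2:3  h3:0  h4:2 → peak 9
Best is E@2, peak 9.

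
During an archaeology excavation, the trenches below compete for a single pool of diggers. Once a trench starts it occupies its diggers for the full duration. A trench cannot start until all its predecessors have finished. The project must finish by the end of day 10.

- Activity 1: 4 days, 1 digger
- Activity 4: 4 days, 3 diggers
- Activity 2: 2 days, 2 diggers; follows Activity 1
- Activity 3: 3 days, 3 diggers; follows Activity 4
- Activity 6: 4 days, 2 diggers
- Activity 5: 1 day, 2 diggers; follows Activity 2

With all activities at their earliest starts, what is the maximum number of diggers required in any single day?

6

Early-start schedule: Activity 1@1, Activity 4@1, Activity 2@5, Activity 3@5, Activity 6@1, Activity 5@7.
Load per day: day 1: 6, day 2: 6, day 3: 6, day 4: 6, day 5: 5, day 6: 5, day 7: 5, day 8: 0, day 9: 0, day 10: 0.
Peak is 6.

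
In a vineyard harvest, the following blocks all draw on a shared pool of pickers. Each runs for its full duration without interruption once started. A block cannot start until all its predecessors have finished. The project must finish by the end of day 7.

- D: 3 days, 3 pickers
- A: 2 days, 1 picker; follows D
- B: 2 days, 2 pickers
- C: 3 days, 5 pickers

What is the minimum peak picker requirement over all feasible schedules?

6

Early-start (D@1, A@4, B@1, C@1) gives peak 10: d1:10  d2:10  d3:8  d4:1  d5:1  d6:0  d7:0.
Shift C→4.
Schedule D@1, A@4, B@1, C@4: d1:5  d2:5  d3:3  d4:6  d5:6  d6:5  d7:0 — peak 6.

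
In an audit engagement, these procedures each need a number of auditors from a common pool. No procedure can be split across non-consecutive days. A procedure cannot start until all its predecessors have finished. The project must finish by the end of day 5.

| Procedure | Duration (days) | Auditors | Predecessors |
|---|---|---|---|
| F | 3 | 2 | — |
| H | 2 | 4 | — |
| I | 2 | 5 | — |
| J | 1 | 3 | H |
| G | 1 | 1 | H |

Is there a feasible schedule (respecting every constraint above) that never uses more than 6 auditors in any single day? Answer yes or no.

Schedule F@1, H@1, I@4, J@3, G@3: d1:6  d2:6  d3:6  d4:5  d5:5 — peak 6 ≤ 6.

yes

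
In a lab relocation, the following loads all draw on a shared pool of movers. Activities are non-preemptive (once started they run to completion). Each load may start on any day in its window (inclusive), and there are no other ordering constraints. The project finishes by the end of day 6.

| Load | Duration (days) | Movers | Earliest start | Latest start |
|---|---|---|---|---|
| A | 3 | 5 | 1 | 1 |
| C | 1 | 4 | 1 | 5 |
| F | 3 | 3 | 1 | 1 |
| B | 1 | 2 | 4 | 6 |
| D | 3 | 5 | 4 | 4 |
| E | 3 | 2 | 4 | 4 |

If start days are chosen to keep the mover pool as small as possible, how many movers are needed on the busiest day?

Early-start (A@1, C@1, F@1, B@4, D@4, E@4) gives peak 12: d1:12  d2:8  d3:8  d4:9  d5:7  d6:7.
Shift C→4, B→5.
Schedule A@1, C@4, F@1, B@5, D@4, E@4: d1:8  d2:8  d3:8  d4:11  d5:9  d6:7 — peak 11.
No arrangement of the 15 feasible schedules does better.

11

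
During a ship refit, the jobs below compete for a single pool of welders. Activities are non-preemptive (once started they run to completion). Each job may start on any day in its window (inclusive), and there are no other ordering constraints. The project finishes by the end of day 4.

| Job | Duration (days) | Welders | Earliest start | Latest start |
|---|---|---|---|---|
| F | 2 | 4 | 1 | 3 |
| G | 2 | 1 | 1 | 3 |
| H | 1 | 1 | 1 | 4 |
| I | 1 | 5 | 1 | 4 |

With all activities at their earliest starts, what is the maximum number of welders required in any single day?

11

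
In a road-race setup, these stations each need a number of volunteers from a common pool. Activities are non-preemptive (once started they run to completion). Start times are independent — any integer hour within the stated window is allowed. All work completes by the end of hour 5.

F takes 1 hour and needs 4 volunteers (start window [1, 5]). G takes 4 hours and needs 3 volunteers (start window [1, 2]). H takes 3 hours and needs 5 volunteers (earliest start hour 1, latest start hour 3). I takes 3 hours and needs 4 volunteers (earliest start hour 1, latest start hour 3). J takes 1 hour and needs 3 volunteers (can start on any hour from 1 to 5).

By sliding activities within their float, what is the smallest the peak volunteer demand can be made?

Early-start (F@1, G@1, H@1, I@1, J@1) gives peak 19: h1:19  h2:12  h3:12  h4:3  h5:0.
Shift I→2, J→4.
Schedule F@1, G@1, H@1, I@2, J@4: h1:12  h2:12  h3:12  h4:10  h5:0 — peak 12.

12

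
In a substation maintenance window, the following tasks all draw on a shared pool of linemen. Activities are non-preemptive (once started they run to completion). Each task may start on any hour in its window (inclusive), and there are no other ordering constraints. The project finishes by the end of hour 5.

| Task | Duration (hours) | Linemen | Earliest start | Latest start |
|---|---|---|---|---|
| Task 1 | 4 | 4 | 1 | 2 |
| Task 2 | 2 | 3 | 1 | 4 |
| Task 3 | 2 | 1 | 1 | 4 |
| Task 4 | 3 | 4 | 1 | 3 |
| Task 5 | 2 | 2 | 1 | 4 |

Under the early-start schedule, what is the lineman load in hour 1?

14

At early start, hour 1 has: Task 1, Task 2, Task 3, Task 4, Task 5.
Demand: 4 + 3 + 1 + 4 + 2 = 14.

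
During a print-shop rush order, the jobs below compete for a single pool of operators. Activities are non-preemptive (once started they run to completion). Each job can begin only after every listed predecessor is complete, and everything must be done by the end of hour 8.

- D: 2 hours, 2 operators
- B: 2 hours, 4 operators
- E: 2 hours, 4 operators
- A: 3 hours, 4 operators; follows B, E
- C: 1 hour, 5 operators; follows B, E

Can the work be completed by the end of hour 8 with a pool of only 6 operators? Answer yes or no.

Schedule D@1, B@1, E@3, A@5, C@8: h1:6  h2:6  h3:4  h4:4  h5:4  h6:4  h7:4  h8:5 — peak 6 ≤ 6.

yes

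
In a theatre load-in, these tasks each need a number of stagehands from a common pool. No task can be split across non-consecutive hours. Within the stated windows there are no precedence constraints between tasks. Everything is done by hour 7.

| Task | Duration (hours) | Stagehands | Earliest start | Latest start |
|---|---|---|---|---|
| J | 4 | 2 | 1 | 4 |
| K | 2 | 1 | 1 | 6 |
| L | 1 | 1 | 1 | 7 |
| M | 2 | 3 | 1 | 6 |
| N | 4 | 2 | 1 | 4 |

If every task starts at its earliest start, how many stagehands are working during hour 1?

9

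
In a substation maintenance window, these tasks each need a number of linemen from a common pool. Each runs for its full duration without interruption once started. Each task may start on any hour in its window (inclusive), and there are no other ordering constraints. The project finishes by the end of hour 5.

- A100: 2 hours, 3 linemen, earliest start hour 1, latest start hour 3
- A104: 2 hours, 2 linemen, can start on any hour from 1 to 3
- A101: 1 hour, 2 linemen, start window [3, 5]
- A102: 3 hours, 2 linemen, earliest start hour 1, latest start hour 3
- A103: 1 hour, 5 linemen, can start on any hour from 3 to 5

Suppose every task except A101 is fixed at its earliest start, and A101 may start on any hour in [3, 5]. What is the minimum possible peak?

A101@3: h1:7  h2:7  h3:9  h4:0  h5:0 → peak 9
A101@4: h1:7  h2:7  h3:7  h4:2  h5:0 → peak 7
A101@5: h1:7  h2:7  h3:7  h4:0  h5:2 → peak 7
Best is A101@4, peak 7.

7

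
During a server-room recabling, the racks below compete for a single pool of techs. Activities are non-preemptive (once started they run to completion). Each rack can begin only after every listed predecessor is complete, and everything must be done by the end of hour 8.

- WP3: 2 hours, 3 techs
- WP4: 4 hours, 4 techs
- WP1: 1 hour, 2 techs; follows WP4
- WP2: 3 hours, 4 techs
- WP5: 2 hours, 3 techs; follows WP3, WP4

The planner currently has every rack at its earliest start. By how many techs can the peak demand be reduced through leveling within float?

4

Early-start peak: h1:11  h2:11  h3:8  h4:4  h5:5  h6:3  h7:0  h8:0 ⇒ 11.
Leveled (WP3@1, WP4@1, WP1@5, WP2@5, WP5@6): h1:7  h2:7  h3:4  h4:4  h5:6  h6:7  h7:7  h8:0 ⇒ 7.
Reduction 11 − 7 = 4.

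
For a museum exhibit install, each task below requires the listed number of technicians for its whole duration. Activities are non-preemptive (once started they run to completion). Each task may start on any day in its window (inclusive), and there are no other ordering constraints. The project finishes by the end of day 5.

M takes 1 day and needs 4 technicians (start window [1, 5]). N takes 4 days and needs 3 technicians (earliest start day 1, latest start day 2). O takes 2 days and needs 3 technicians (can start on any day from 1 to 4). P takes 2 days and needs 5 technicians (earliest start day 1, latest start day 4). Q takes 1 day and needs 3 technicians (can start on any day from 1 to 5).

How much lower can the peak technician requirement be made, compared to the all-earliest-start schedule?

Early-start peak: d1:18  d2:11  d3:3  d4:3  d5:0 ⇒ 18.
Leveled (M@1, N@1, O@2, P@4, Q@5): d1:7  d2:6  d3:6  d4:8  d5:8 ⇒ 8.
Reduction 18 − 8 = 10.

10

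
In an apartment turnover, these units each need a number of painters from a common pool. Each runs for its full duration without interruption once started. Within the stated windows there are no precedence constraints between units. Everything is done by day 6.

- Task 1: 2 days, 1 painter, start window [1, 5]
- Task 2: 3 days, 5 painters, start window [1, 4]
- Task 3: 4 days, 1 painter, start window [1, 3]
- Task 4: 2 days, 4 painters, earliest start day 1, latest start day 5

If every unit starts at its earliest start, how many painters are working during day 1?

11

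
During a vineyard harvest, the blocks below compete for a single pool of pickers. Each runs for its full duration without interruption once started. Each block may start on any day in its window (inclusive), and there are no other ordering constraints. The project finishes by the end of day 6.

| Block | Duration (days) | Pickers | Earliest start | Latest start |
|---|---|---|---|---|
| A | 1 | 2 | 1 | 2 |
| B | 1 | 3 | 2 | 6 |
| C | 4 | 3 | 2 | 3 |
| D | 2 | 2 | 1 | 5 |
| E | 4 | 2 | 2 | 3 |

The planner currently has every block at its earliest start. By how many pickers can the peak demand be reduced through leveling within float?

Early-start peak: d1:4  d2:10  d3:5  d4:5  d5:5  d6:0 ⇒ 10.
Leveled (A@1, B@2, C@3, D@1, E@3): d1:4  d2:5  d3:5  d4:5  d5:5  d6:5 ⇒ 5.
Reduction 10 − 5 = 5.

5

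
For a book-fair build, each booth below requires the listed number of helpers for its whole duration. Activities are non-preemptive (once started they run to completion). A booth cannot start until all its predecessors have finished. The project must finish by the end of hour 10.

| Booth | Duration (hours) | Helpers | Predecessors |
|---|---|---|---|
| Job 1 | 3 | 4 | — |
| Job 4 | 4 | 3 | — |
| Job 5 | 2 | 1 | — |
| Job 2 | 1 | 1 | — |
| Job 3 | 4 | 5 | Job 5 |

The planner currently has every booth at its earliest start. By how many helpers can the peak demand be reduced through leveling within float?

Early-start peak: h1:9  h2:8  h3:12  h4:8  h5:5  h6:5  h7:0  h8:0  h9:0  h10:0 ⇒ 12.
Leveled (Job 1@1, Job 4@1, Job 5@4, Job 2@4, Job 3@6): h1:7  h2:7  h3:7  h4:5  h5:1  h6:5  h7:5  h8:5  h9:5  h10:0 ⇒ 7.
Reduction 12 − 7 = 5.

5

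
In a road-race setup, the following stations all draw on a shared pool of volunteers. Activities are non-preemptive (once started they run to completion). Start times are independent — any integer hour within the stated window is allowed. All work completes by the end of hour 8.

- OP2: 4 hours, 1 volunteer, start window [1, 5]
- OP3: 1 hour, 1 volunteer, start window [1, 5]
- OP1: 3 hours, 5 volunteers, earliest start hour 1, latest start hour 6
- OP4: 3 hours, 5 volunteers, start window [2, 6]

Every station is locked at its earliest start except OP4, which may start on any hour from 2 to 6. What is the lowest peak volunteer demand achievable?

OP4@2: h1:7  h2:11  h3:11  h4:6  h5:0  h6:0  h7:0  h8:0 → peak 11
OP4@3: h1:7  h2:6  h3:11  h4:6  h5:5  h6:0  h7:0  h8:0 → peak 11
OP4@4: h1:7  h2:6  h3:6  h4:6  h5:5  h6:5  h7:0  h8:0 → peak 7
OP4@5: h1:7  h2:6  h3:6  h4:1  h5:5  h6:5  h7:5  h8:0 → peak 7
OP4@6: h1:7  h2:6  h3:6  h4:1  h5:0  h6:5  h7:5  h8:5 → peak 7
Best is OP4@4, peak 7.

7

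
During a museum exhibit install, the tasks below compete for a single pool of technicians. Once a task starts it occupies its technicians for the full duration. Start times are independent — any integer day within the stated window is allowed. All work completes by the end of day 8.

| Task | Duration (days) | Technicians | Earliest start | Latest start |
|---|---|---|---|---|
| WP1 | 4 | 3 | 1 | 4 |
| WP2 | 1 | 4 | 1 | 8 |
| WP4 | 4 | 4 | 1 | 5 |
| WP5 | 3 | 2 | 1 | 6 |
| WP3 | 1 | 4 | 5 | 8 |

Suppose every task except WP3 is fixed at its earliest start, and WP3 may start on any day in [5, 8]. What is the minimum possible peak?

WP3@5: d1:13  d2:9  d3:9  d4:7  d5:4  d6:0  d7:0  d8:0 → peak 13
WP3@6: d1:13  d2:9  d3:9  d4:7  d5:0  d6:4  d7:0  d8:0 → peak 13
WP3@7: d1:13  d2:9  d3:9  d4:7  d5:0  d6:0  d7:4  d8:0 → peak 13
WP3@8: d1:13  d2:9  d3:9  d4:7  d5:0  d6:0  d7:0  d8:4 → peak 13
Best is WP3@5, peak 13.

13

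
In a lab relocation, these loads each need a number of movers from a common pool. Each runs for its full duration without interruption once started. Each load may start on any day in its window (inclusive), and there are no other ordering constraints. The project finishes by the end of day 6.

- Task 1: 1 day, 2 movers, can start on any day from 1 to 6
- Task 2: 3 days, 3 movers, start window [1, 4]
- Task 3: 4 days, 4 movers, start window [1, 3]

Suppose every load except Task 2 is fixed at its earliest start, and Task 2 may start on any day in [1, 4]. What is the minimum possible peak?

Task 2@1: d1:9  d2:7  d3:7  d4:4  d5:0  d6:0 → peak 9
Task 2@2: d1:6  d2:7  d3:7  d4:7  d5:0  d6:0 → peak 7
Task 2@3: d1:6  d2:4  d3:7  d4:7  d5:3  d6:0 → peak 7
Task 2@4: d1:6  d2:4  d3:4  d4:7  d5:3  d6:3 → peak 7
Best is Task 2@2, peak 7.

7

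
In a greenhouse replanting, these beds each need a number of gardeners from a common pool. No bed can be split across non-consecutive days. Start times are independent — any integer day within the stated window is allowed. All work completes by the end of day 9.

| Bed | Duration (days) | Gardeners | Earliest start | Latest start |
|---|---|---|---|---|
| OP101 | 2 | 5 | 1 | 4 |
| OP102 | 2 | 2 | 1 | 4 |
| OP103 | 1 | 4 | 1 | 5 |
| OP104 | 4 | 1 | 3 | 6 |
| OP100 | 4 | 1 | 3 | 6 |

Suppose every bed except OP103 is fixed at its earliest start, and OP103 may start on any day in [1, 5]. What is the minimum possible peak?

OP103@1: d1:11  d2:7  d3:2  d4:2  d5:2  d6:2  d7:0  d8:0  d9:0 → peak 11
OP103@2: d1:7  d2:11  d3:2  d4:2  d5:2  d6:2  d7:0  d8:0  d9:0 → peak 11
OP103@3: d1:7  d2:7  d3:6  d4:2  d5:2  d6:2  d7:0  d8:0  d9:0 → peak 7
OP103@4: d1:7  d2:7  d3:2  d4:6  d5:2  d6:2  d7:0  d8:0  d9:0 → peak 7
OP103@5: d1:7  d2:7  d3:2  d4:2  d5:6  d6:2  d7:0  d8:0  d9:0 → peak 7
Best is OP103@3, peak 7.

7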